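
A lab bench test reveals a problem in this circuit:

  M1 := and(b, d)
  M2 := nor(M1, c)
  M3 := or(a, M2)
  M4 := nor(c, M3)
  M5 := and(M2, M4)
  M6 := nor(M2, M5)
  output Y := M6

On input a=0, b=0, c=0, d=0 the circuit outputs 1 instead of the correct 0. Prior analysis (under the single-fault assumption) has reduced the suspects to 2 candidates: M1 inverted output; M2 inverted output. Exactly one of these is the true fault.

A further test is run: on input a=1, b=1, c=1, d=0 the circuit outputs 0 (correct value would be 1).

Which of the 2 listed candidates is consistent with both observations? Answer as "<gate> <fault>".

M2 inverted output

Evaluate each candidate on input a=1, b=1, c=1, d=0:
  M1 inverted output: M1=1 [inverted output], M2=0, M3=1, M4=0, M5=0, M6=1 → 1 — eliminated
  M2 inverted output: M1=0, M2=1 [inverted output], M3=1, M4=0, M5=0, M6=0 → 0 — matches
Only M2 inverted output reproduces the observed 0.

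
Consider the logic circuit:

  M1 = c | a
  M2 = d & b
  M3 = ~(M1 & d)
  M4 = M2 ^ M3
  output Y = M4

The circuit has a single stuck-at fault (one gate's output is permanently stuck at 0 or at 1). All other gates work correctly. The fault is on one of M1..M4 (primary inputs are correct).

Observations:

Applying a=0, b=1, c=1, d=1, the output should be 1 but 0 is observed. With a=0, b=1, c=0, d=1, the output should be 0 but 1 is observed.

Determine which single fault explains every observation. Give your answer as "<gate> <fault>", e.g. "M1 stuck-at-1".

M2 stuck-at-0

Fault-free values for test 1 (a=0, b=1, c=1, d=1): M1=1, M2=1, M3=0, M4=1, giving Y=1. Observed 0.
Test 1: faults giving observed 0 are {M1 stuck-at-0, M2 stuck-at-0, M3 stuck-at-1, M4 stuck-at-0}.
Test 2 (a=0, b=1, c=0, d=1): fault-free M1=0, M2=1, M3=1, M4=0 → 0; observed 1. Eliminates M1 stuck-at-0, M3 stuck-at-1, M4 stuck-at-0.
Only M2 stuck-at-0 is consistent with every test.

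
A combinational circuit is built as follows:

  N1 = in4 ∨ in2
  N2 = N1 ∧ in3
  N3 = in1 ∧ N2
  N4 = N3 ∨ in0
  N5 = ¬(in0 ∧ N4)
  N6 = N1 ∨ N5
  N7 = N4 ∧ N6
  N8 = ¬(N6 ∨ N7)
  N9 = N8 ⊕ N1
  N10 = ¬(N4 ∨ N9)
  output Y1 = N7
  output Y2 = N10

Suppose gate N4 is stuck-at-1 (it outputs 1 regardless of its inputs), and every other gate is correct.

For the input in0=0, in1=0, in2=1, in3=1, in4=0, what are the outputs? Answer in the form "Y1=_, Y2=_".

Propagate with N4 forced: N1=1, N2=1, N3=0, N4=1 [stuck-at-1], N5=1, N6=1, N7=1, N8=0, N9=1, N10=0.
So the outputs are Y1=1, Y2=0. (Without the fault they would be Y1=0, Y2=0.)

Y1=1, Y2=0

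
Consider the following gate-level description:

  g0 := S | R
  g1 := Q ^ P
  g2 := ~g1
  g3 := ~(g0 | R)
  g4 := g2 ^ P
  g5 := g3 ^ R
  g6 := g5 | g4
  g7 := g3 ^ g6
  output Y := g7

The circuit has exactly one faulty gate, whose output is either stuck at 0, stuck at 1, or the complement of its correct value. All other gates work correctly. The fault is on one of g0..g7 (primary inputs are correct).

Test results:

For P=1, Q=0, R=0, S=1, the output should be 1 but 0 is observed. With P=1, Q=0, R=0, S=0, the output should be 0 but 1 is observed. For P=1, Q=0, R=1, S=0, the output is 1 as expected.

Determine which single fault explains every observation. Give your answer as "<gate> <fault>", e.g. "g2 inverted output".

Fault-free values for test 1 (P=1, Q=0, R=0, S=1): g0=1, g1=1, g2=0, g3=0, g4=1, g5=0, g6=1, g7=1, giving Y=1. Observed 0.
Test 1: faults giving observed 0 are {g0 stuck-at-0, g0 inverted output, g1 stuck-at-0, g1 inverted output, g2 stuck-at-1, g2 inverted output, g3 stuck-at-1, g3 inverted output, g4 stuck-at-0, g4 inverted output, g6 stuck-at-0, g6 inverted output, g7 stuck-at-0, g7 inverted output}.
Test 2 (P=1, Q=0, R=0, S=0): fault-free g0=0, g1=1, g2=0, g3=1, g4=1, g5=1, g6=1, g7=0 → 0; observed 1. Eliminates g0 stuck-at-0, g1 stuck-at-0, g1 inverted output, g2 stuck-at-1, g2 inverted output, g3 stuck-at-1, g4 stuck-at-0, g4 inverted output, g7 stuck-at-0.
Test 3 (P=1, Q=0, R=1, S=0): fault-free g0=1, g1=1, g2=0, g3=0, g4=1, g5=1, g6=1, g7=1 → 1; observed 1. Eliminates g3 inverted output, g6 stuck-at-0, g6 inverted output, g7 inverted output.
Only g0 inverted output is consistent with every test.

g0 inverted output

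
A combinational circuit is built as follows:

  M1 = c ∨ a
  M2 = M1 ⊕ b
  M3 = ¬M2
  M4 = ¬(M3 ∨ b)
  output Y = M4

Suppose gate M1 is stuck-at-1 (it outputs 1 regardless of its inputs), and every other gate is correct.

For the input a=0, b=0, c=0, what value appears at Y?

1

Propagate with M1 forced: M1=1 [stuck-at-1], M2=1, M3=0, M4=1.
So Y = 1. (Without the fault it would be 0.)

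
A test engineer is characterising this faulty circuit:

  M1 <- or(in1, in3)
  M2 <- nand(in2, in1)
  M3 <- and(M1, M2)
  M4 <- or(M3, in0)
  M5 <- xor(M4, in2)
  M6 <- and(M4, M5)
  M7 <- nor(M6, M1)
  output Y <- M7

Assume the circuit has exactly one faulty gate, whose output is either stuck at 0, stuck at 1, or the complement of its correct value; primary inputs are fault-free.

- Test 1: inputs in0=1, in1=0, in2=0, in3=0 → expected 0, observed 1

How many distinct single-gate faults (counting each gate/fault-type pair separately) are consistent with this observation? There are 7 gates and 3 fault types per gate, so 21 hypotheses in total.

Fault-free: M1=0, M2=1, M3=0, M4=1, M5=1, M6=1, M7=0 → 0. Observed 1.
  M1: none of the 3 fault types match ✗
  M2: none of the 3 fault types match ✗
  M3: none of the 3 fault types match ✗
  M4: stuck-at-0, inverted output ✓; others ✗
  M5: stuck-at-0, inverted output ✓; others ✗
  M6: stuck-at-0, inverted output ✓; others ✗
  M7: stuck-at-1, inverted output ✓; others ✗
Consistent faults: {M4 stuck-at-0, M4 inverted output, M5 stuck-at-0, M5 inverted output, M6 stuck-at-0, M6 inverted output, M7 stuck-at-1, M7 inverted output} — 8 in all.

8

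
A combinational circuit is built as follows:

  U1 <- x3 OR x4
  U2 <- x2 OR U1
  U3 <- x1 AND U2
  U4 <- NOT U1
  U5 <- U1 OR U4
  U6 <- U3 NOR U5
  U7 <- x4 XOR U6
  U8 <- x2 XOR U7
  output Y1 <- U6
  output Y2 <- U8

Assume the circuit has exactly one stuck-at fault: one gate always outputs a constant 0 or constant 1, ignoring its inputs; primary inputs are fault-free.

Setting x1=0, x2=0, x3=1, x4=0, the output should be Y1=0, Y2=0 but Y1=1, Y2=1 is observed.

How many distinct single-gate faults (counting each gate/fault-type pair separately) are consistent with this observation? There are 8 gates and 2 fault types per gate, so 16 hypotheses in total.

2

Fault-free: U1=1, U2=1, U3=0, U4=0, U5=1, U6=0, U7=0, U8=0 → Y1=0, Y2=0. Observed Y1=1, Y2=1.
  U1: none of the 2 fault types match ✗
  U2: none of the 2 fault types match ✗
  U3: none of the 2 fault types match ✗
  U4: none of the 2 fault types match ✗
  U5: stuck-at-0 ✓; others ✗
  U6: stuck-at-1 ✓; others ✗
  U7: none of the 2 fault types match ✗
  U8: none of the 2 fault types match ✗
Consistent faults: {U5 stuck-at-0, U6 stuck-at-1} — 2 in all.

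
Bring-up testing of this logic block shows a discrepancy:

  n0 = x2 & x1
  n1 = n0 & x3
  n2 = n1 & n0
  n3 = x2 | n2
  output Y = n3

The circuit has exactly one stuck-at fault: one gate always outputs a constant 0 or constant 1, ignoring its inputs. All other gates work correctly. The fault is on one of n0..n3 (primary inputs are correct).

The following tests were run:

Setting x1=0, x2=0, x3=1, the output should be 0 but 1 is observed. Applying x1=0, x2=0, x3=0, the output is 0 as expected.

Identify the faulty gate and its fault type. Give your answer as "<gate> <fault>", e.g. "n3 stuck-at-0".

n0 stuck-at-1

Fault-free values for test 1 (x1=0, x2=0, x3=1): n0=0, n1=0, n2=0, n3=0, giving Y=0. Observed 1.
Test 1: faults giving observed 1 are {n0 stuck-at-1, n2 stuck-at-1, n3 stuck-at-1}.
Test 2 (x1=0, x2=0, x3=0): fault-free n0=0, n1=0, n2=0, n3=0 → 0; observed 0. Eliminates n2 stuck-at-1, n3 stuck-at-1.
Only n0 stuck-at-1 is consistent with every test.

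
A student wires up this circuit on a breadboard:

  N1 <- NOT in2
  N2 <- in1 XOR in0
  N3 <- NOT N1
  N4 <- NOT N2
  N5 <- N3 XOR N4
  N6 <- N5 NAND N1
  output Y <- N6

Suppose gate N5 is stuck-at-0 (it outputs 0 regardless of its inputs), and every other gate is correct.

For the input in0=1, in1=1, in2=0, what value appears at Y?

1

Propagate with N5 forced: N1=1, N2=0, N3=0, N4=1, N5=0 [stuck-at-0], N6=1.
So Y = 1. (Without the fault it would be 0.)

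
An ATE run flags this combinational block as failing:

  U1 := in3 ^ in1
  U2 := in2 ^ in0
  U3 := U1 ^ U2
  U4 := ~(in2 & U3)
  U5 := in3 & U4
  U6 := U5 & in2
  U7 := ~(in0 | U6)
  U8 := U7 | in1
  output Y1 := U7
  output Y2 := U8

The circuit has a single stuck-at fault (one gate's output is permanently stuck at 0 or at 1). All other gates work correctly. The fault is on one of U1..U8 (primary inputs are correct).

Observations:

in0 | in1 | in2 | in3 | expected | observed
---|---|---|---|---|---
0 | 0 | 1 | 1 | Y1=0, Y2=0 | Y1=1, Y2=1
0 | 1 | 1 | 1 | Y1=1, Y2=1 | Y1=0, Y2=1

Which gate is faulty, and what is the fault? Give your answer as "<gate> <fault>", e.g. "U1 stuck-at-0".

U2 stuck-at-0

Fault-free values for test 1 (in0=0, in1=0, in2=1, in3=1): U1=1, U2=1, U3=0, U4=1, U5=1, U6=1, U7=0, U8=0, giving Y1=0, Y2=0. Observed Y1=1, Y2=1.
Test 1: faults giving observed Y1=1, Y2=1 are {U1 stuck-at-0, U2 stuck-at-0, U3 stuck-at-1, U4 stuck-at-0, U5 stuck-at-0, U6 stuck-at-0, U7 stuck-at-1}.
Test 2 (in0=0, in1=1, in2=1, in3=1): fault-free U1=0, U2=1, U3=1, U4=0, U5=0, U6=0, U7=1, U8=1 → Y1=1, Y2=1; observed Y1=0, Y2=1. Eliminates U1 stuck-at-0, U3 stuck-at-1, U4 stuck-at-0, U5 stuck-at-0, U6 stuck-at-0, U7 stuck-at-1.
Only U2 stuck-at-0 is consistent with every test.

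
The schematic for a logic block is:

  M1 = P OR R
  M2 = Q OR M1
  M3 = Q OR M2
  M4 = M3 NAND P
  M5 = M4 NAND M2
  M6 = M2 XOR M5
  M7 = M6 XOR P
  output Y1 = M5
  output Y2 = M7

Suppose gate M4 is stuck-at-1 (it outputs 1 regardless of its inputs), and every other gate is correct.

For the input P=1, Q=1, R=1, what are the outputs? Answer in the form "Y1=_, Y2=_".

Y1=0, Y2=0

Propagate with M4 forced: M1=1, M2=1, M3=1, M4=1 [stuck-at-1], M5=0, M6=1, M7=0.
So the outputs are Y1=0, Y2=0. (Without the fault they would be Y1=1, Y2=1.)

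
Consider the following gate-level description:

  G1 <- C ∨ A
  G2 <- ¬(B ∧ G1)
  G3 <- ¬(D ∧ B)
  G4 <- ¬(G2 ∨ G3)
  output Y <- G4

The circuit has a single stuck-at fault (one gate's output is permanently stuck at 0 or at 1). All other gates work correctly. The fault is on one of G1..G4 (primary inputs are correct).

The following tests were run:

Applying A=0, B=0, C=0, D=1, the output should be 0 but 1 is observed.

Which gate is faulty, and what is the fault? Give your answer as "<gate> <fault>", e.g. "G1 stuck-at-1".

Fault-free values for test 1 (A=0, B=0, C=0, D=1): G1=0, G2=1, G3=1, G4=0, giving Y=0. Observed 1.
Test 1: faults giving observed 1 are {G4 stuck-at-1}.
Only G4 stuck-at-1 is consistent with every test.

G4 stuck-at-1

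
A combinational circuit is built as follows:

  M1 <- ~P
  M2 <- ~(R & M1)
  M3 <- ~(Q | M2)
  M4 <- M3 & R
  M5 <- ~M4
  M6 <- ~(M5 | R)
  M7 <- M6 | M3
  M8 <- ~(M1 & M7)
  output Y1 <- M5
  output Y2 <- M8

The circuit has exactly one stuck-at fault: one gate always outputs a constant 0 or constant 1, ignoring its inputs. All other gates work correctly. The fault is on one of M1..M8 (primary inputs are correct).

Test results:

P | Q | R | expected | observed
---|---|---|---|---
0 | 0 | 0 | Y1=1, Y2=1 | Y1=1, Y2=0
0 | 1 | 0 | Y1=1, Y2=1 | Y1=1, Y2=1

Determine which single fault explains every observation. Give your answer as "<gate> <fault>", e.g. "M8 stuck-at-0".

M2 stuck-at-0

Fault-free values for test 1 (P=0, Q=0, R=0): M1=1, M2=1, M3=0, M4=0, M5=1, M6=0, M7=0, M8=1, giving Y1=1, Y2=1. Observed Y1=1, Y2=0.
Test 1: faults giving observed Y1=1, Y2=0 are {M2 stuck-at-0, M3 stuck-at-1, M6 stuck-at-1, M7 stuck-at-1, M8 stuck-at-0}.
Test 2 (P=0, Q=1, R=0): fault-free M1=1, M2=1, M3=0, M4=0, M5=1, M6=0, M7=0, M8=1 → Y1=1, Y2=1; observed Y1=1, Y2=1. Eliminates M3 stuck-at-1, M6 stuck-at-1, M7 stuck-at-1, M8 stuck-at-0.
Only M2 stuck-at-0 is consistent with every test.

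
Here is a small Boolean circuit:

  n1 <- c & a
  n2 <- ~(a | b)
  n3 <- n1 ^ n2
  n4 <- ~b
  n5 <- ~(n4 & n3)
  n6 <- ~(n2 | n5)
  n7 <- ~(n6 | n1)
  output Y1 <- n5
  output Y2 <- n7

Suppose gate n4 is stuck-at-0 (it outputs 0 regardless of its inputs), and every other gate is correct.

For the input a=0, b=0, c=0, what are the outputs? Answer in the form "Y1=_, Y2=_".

Propagate with n4 forced: n1=0, n2=1, n3=1, n4=0 [stuck-at-0], n5=1, n6=0, n7=1.
So the outputs are Y1=1, Y2=1. (Without the fault they would be Y1=0, Y2=1.)

Y1=1, Y2=1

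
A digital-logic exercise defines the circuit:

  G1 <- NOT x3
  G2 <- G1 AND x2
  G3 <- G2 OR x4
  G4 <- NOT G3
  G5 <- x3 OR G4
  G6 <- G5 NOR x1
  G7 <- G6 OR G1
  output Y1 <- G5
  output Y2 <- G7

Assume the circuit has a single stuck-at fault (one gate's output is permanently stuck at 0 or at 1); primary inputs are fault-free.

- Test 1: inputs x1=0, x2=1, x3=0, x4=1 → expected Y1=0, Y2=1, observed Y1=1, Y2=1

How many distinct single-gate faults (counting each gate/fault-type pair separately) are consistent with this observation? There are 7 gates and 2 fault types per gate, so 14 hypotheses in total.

3

Fault-free: G1=1, G2=1, G3=1, G4=0, G5=0, G6=1, G7=1 → Y1=0, Y2=1. Observed Y1=1, Y2=1.
  G1 stuck-at-0: output Y1=0, Y2=1 ✗
  G1 stuck-at-1: output Y1=0, Y2=1 ✗
  G2 stuck-at-0: output Y1=0, Y2=1 ✗
  G2 stuck-at-1: output Y1=0, Y2=1 ✗
  G3 stuck-at-0: output Y1=1, Y2=1 ✓
  G3 stuck-at-1: output Y1=0, Y2=1 ✗
  G4 stuck-at-0: output Y1=0, Y2=1 ✗
  G4 stuck-at-1: output Y1=1, Y2=1 ✓
  G5 stuck-at-0: output Y1=0, Y2=1 ✗
  G5 stuck-at-1: output Y1=1, Y2=1 ✓
  G6 stuck-at-0: output Y1=0, Y2=1 ✗
  G6 stuck-at-1: output Y1=0, Y2=1 ✗
  G7 stuck-at-0: output Y1=0, Y2=0 ✗
  G7 stuck-at-1: output Y1=0, Y2=1 ✗
Consistent faults: {G3 stuck-at-0, G4 stuck-at-1, G5 stuck-at-1} — 3 in all.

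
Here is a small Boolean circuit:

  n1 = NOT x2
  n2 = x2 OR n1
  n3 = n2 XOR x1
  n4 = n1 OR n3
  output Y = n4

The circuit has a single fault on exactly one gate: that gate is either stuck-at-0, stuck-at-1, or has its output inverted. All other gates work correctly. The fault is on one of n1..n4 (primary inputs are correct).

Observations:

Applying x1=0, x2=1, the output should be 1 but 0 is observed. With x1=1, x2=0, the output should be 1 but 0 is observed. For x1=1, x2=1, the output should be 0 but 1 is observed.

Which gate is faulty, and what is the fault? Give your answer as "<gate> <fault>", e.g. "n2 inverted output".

Fault-free values for test 1 (x1=0, x2=1): n1=0, n2=1, n3=1, n4=1, giving Y=1. Observed 0.
Test 1: faults giving observed 0 are {n2 stuck-at-0, n2 inverted output, n3 stuck-at-0, n3 inverted output, n4 stuck-at-0, n4 inverted output}.
Test 2 (x1=1, x2=0): fault-free n1=1, n2=1, n3=0, n4=1 → 1; observed 0. Eliminates n2 stuck-at-0, n2 inverted output, n3 stuck-at-0, n3 inverted output.
Test 3 (x1=1, x2=1): fault-free n1=0, n2=1, n3=0, n4=0 → 0; observed 1. Eliminates n4 stuck-at-0.
Only n4 inverted output is consistent with every test.

n4 inverted output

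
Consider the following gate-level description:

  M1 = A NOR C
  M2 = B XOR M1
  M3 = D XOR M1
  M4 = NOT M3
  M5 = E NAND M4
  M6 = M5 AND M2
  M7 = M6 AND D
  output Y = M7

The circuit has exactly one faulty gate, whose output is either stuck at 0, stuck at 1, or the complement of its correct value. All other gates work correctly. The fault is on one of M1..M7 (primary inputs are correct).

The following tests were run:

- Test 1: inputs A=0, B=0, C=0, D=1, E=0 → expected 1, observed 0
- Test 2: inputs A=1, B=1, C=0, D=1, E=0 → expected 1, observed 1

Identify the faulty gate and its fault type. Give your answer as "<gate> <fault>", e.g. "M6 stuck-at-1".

Fault-free values for test 1 (A=0, B=0, C=0, D=1, E=0): M1=1, M2=1, M3=0, M4=1, M5=1, M6=1, M7=1, giving Y=1. Observed 0.
Test 1: faults giving observed 0 are {M1 stuck-at-0, M1 inverted output, M2 stuck-at-0, M2 inverted output, M5 stuck-at-0, M5 inverted output, M6 stuck-at-0, M6 inverted output, M7 stuck-at-0, M7 inverted output}.
Test 2 (A=1, B=1, C=0, D=1, E=0): fault-free M1=0, M2=1, M3=1, M4=0, M5=1, M6=1, M7=1 → 1; observed 1. Eliminates M1 inverted output, M2 stuck-at-0, M2 inverted output, M5 stuck-at-0, M5 inverted output, M6 stuck-at-0, M6 inverted output, M7 stuck-at-0, M7 inverted output.
Only M1 stuck-at-0 is consistent with every test.

M1 stuck-at-0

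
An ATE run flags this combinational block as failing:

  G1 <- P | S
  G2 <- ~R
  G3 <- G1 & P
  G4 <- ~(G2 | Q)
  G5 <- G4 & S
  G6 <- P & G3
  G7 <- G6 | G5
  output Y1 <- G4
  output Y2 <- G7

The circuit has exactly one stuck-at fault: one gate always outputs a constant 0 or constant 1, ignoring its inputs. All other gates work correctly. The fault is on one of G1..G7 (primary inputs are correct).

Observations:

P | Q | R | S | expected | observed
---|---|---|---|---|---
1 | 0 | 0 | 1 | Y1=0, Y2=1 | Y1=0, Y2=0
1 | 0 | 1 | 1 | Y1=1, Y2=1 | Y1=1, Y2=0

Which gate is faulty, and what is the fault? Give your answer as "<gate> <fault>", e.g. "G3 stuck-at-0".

Fault-free values for test 1 (P=1, Q=0, R=0, S=1): G1=1, G2=1, G3=1, G4=0, G5=0, G6=1, G7=1, giving Y1=0, Y2=1. Observed Y1=0, Y2=0.
Test 1: faults giving observed Y1=0, Y2=0 are {G1 stuck-at-0, G3 stuck-at-0, G6 stuck-at-0, G7 stuck-at-0}.
Test 2 (P=1, Q=0, R=1, S=1): fault-free G1=1, G2=0, G3=1, G4=1, G5=1, G6=1, G7=1 → Y1=1, Y2=1; observed Y1=1, Y2=0. Eliminates G1 stuck-at-0, G3 stuck-at-0, G6 stuck-at-0.
Only G7 stuck-at-0 is consistent with every test.

G7 stuck-at-0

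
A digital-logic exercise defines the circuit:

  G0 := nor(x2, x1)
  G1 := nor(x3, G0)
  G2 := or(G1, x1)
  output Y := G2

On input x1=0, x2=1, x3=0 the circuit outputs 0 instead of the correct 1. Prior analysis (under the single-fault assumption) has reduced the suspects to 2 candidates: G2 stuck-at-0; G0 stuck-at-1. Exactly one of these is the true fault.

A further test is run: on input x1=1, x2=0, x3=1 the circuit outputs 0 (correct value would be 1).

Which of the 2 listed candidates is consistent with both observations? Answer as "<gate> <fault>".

Evaluate each candidate on input x1=1, x2=0, x3=1:
  G2 stuck-at-0: G0=0, G1=0, G2=0 [stuck-at-0] → 0 — matches
  G0 stuck-at-1: G0=1 [stuck-at-1], G1=0, G2=1 → 1 — eliminated
Only G2 stuck-at-0 reproduces the observed 0.

G2 stuck-at-0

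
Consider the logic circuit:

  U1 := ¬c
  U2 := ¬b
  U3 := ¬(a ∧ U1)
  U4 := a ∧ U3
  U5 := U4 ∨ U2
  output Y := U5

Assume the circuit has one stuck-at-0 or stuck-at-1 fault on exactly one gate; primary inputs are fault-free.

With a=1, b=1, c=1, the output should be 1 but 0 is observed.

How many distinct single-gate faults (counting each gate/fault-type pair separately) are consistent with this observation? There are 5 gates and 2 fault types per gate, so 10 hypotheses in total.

Fault-free: U1=0, U2=0, U3=1, U4=1, U5=1 → 1. Observed 0.
  U1 stuck-at-0: output 1 ✗
  U1 stuck-at-1: output 0 ✓
  U2 stuck-at-0: output 1 ✗
  U2 stuck-at-1: output 1 ✗
  U3 stuck-at-0: output 0 ✓
  U3 stuck-at-1: output 1 ✗
  U4 stuck-at-0: output 0 ✓
  U4 stuck-at-1: output 1 ✗
  U5 stuck-at-0: output 0 ✓
  U5 stuck-at-1: output 1 ✗
Consistent faults: {U1 stuck-at-1, U3 stuck-at-0, U4 stuck-at-0, U5 stuck-at-0} — 4 in all.

4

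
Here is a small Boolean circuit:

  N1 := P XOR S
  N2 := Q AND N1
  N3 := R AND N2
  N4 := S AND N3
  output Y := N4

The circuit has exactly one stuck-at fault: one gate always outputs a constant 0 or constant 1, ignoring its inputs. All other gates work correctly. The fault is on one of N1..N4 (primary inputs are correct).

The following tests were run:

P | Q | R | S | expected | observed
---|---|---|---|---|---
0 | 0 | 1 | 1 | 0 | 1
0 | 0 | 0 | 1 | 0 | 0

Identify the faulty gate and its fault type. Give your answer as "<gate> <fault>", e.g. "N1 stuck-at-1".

Fault-free values for test 1 (P=0, Q=0, R=1, S=1): N1=1, N2=0, N3=0, N4=0, giving Y=0. Observed 1.
Test 1: faults giving observed 1 are {N2 stuck-at-1, N3 stuck-at-1, N4 stuck-at-1}.
Test 2 (P=0, Q=0, R=0, S=1): fault-free N1=1, N2=0, N3=0, N4=0 → 0; observed 0. Eliminates N3 stuck-at-1, N4 stuck-at-1.
Only N2 stuck-at-1 is consistent with every test.

N2 stuck-at-1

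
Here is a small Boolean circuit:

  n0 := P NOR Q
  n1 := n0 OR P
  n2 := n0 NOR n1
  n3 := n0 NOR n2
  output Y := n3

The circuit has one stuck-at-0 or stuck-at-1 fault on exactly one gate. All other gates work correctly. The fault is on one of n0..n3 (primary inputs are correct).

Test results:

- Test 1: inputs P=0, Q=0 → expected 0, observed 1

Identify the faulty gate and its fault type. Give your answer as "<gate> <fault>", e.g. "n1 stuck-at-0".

n3 stuck-at-1

Fault-free values for test 1 (P=0, Q=0): n0=1, n1=1, n2=0, n3=0, giving Y=0. Observed 1.
Test 1: faults giving observed 1 are {n3 stuck-at-1}.
Only n3 stuck-at-1 is consistent with every test.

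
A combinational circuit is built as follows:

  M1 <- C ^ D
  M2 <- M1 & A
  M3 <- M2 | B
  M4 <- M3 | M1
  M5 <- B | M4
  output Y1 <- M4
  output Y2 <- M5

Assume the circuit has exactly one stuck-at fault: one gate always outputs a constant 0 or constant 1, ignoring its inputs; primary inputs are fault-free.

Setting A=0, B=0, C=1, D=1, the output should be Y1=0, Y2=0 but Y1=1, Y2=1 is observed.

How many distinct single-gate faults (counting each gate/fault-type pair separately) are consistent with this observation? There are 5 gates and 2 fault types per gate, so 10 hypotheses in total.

4

Fault-free: M1=0, M2=0, M3=0, M4=0, M5=0 → Y1=0, Y2=0. Observed Y1=1, Y2=1.
  M1 stuck-at-0: output Y1=0, Y2=0 ✗
  M1 stuck-at-1: output Y1=1, Y2=1 ✓
  M2 stuck-at-0: output Y1=0, Y2=0 ✗
  M2 stuck-at-1: output Y1=1, Y2=1 ✓
  M3 stuck-at-0: output Y1=0, Y2=0 ✗
  M3 stuck-at-1: output Y1=1, Y2=1 ✓
  M4 stuck-at-0: output Y1=0, Y2=0 ✗
  M4 stuck-at-1: output Y1=1, Y2=1 ✓
  M5 stuck-at-0: output Y1=0, Y2=0 ✗
  M5 stuck-at-1: output Y1=0, Y2=1 ✗
Consistent faults: {M1 stuck-at-1, M2 stuck-at-1, M3 stuck-at-1, M4 stuck-at-1} — 4 in all.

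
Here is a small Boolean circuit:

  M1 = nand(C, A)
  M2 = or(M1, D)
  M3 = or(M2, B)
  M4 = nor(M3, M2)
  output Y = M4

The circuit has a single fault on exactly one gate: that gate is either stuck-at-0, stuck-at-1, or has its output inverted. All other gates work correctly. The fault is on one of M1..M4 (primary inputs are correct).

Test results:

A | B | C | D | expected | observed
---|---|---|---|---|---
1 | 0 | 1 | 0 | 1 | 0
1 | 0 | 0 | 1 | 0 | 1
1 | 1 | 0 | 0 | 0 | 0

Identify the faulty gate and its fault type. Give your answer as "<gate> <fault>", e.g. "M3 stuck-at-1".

M2 inverted output

Fault-free values for test 1 (A=1, B=0, C=1, D=0): M1=0, M2=0, M3=0, M4=1, giving Y=1. Observed 0.
Test 1: faults giving observed 0 are {M1 stuck-at-1, M1 inverted output, M2 stuck-at-1, M2 inverted output, M3 stuck-at-1, M3 inverted output, M4 stuck-at-0, M4 inverted output}.
Test 2 (A=1, B=0, C=0, D=1): fault-free M1=1, M2=1, M3=1, M4=0 → 0; observed 1. Eliminates M1 stuck-at-1, M1 inverted output, M2 stuck-at-1, M3 stuck-at-1, M3 inverted output, M4 stuck-at-0.
Test 3 (A=1, B=1, C=0, D=0): fault-free M1=1, M2=1, M3=1, M4=0 → 0; observed 0. Eliminates M4 inverted output.
Only M2 inverted output is consistent with every test.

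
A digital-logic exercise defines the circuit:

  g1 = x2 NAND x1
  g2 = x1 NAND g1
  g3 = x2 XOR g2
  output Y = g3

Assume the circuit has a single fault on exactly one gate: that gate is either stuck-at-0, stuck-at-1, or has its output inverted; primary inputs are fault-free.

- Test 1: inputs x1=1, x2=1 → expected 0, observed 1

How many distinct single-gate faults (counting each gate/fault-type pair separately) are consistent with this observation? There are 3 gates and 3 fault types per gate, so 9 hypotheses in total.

6

Fault-free: g1=0, g2=1, g3=0 → 0. Observed 1.
  g1 stuck-at-0: output 0 ✗
  g1 stuck-at-1: output 1 ✓
  g1 inverted output: output 1 ✓
  g2 stuck-at-0: output 1 ✓
  g2 stuck-at-1: output 0 ✗
  g2 inverted output: output 1 ✓
  g3 stuck-at-0: output 0 ✗
  g3 stuck-at-1: output 1 ✓
  g3 inverted output: output 1 ✓
Consistent faults: {g1 stuck-at-1, g1 inverted output, g2 stuck-at-0, g2 inverted output, g3 stuck-at-1, g3 inverted output} — 6 in all.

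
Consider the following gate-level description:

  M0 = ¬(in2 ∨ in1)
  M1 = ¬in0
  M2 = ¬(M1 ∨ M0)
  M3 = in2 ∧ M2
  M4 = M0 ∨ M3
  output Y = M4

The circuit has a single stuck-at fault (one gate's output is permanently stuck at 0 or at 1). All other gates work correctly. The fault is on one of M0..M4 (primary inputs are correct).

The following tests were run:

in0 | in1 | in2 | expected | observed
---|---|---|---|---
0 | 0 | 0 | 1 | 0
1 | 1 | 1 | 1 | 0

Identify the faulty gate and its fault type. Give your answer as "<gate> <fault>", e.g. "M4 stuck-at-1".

Fault-free values for test 1 (in0=0, in1=0, in2=0): M0=1, M1=1, M2=0, M3=0, M4=1, giving Y=1. Observed 0.
Test 1: faults giving observed 0 are {M0 stuck-at-0, M4 stuck-at-0}.
Test 2 (in0=1, in1=1, in2=1): fault-free M0=0, M1=0, M2=1, M3=1, M4=1 → 1; observed 0. Eliminates M0 stuck-at-0.
Only M4 stuck-at-0 is consistent with every test.

M4 stuck-at-0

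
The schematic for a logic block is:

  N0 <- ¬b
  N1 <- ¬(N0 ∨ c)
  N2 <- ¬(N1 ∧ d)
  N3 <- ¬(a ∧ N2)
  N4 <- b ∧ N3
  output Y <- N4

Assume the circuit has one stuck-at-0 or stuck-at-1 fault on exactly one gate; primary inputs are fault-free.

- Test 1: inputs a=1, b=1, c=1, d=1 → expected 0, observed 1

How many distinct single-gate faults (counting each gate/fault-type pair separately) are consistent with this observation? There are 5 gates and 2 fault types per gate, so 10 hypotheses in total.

4

Fault-free: N0=0, N1=0, N2=1, N3=0, N4=0 → 0. Observed 1.
  N0 stuck-at-0: output 0 ✗
  N0 stuck-at-1: output 0 ✗
  N1 stuck-at-0: output 0 ✗
  N1 stuck-at-1: output 1 ✓
  N2 stuck-at-0: output 1 ✓
  N2 stuck-at-1: output 0 ✗
  N3 stuck-at-0: output 0 ✗
  N3 stuck-at-1: output 1 ✓
  N4 stuck-at-0: output 0 ✗
  N4 stuck-at-1: output 1 ✓
Consistent faults: {N1 stuck-at-1, N2 stuck-at-0, N3 stuck-at-1, N4 stuck-at-1} — 4 in all.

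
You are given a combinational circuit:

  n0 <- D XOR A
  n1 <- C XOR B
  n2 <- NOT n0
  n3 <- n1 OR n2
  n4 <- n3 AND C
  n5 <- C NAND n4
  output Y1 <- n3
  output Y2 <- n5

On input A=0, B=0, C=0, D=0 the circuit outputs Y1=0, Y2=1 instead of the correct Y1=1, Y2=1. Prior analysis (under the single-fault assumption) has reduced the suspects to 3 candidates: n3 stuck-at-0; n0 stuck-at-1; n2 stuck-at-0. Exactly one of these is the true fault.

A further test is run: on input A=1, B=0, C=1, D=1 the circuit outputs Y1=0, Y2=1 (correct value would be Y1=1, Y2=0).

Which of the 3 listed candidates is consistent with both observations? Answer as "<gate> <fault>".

Evaluate each candidate on input A=1, B=0, C=1, D=1:
  n3 stuck-at-0: n0=0, n1=1, n2=1, n3=0 [stuck-at-0], n4=0, n5=1 → Y1=0, Y2=1 — matches
  n0 stuck-at-1: n0=1 [stuck-at-1], n1=1, n2=0, n3=1, n4=1, n5=0 → Y1=1, Y2=0 — eliminated
  n2 stuck-at-0: n0=0, n1=1, n2=0 [stuck-at-0], n3=1, n4=1, n5=0 → Y1=1, Y2=0 — eliminated
Only n3 stuck-at-0 reproduces the observed Y1=0, Y2=1.

n3 stuck-at-0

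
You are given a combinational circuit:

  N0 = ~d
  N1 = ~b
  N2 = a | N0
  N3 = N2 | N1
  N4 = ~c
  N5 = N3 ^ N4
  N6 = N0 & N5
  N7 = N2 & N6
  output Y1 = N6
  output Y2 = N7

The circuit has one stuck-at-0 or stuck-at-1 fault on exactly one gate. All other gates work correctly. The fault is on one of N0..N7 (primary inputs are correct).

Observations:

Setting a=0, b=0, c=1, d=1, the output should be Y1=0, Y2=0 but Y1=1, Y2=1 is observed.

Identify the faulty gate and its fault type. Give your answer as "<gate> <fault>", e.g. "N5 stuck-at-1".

Fault-free values for test 1 (a=0, b=0, c=1, d=1): N0=0, N1=1, N2=0, N3=1, N4=0, N5=1, N6=0, N7=0, giving Y1=0, Y2=0. Observed Y1=1, Y2=1.
Test 1: faults giving observed Y1=1, Y2=1 are {N0 stuck-at-1}.
Only N0 stuck-at-1 is consistent with every test.

N0 stuck-at-1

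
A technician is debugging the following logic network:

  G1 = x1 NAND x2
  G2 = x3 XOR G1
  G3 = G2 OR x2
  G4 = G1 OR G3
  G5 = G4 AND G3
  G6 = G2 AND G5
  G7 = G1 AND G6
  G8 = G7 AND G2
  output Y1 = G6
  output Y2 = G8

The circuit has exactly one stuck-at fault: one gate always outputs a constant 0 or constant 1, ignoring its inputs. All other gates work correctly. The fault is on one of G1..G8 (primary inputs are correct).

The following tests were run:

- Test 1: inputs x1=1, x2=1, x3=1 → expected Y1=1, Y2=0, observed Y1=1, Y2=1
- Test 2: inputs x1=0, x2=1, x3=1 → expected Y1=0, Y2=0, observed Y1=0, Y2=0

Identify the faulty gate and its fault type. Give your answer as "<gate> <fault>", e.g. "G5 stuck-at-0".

Fault-free values for test 1 (x1=1, x2=1, x3=1): G1=0, G2=1, G3=1, G4=1, G5=1, G6=1, G7=0, G8=0, giving Y1=1, Y2=0. Observed Y1=1, Y2=1.
Test 1: faults giving observed Y1=1, Y2=1 are {G7 stuck-at-1, G8 stuck-at-1}.
Test 2 (x1=0, x2=1, x3=1): fault-free G1=1, G2=0, G3=1, G4=1, G5=1, G6=0, G7=0, G8=0 → Y1=0, Y2=0; observed Y1=0, Y2=0. Eliminates G8 stuck-at-1.
Only G7 stuck-at-1 is consistent with every test.

G7 stuck-at-1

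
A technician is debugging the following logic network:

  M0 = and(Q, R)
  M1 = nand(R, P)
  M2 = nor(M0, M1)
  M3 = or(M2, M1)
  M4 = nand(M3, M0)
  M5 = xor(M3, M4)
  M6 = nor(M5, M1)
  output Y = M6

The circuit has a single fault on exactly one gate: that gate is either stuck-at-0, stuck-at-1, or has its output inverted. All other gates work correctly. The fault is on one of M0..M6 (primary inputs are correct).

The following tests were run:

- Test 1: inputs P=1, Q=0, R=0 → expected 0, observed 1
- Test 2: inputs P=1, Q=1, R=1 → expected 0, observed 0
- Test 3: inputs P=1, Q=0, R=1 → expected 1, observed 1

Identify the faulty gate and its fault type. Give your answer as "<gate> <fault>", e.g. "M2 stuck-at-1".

Fault-free values for test 1 (P=1, Q=0, R=0): M0=0, M1=1, M2=0, M3=1, M4=1, M5=0, M6=0, giving Y=0. Observed 1.
Test 1: faults giving observed 1 are {M1 stuck-at-0, M1 inverted output, M6 stuck-at-1, M6 inverted output}.
Test 2 (P=1, Q=1, R=1): fault-free M0=1, M1=0, M2=0, M3=0, M4=1, M5=1, M6=0 → 0; observed 0. Eliminates M6 stuck-at-1, M6 inverted output.
Test 3 (P=1, Q=0, R=1): fault-free M0=0, M1=0, M2=1, M3=1, M4=1, M5=0, M6=1 → 1; observed 1. Eliminates M1 inverted output.
Only M1 stuck-at-0 is consistent with every test.

M1 stuck-at-0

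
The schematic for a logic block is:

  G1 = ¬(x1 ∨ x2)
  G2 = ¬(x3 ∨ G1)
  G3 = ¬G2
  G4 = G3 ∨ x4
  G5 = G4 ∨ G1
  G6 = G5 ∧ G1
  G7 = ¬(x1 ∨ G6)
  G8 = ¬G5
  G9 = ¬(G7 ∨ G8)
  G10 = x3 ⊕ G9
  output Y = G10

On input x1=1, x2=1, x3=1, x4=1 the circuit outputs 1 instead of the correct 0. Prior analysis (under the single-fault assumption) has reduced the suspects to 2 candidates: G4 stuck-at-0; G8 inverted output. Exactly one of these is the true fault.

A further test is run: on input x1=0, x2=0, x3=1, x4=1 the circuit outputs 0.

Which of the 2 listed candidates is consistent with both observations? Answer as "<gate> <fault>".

G4 stuck-at-0

Evaluate each candidate on input x1=0, x2=0, x3=1, x4=1:
  G4 stuck-at-0: G1=1, G2=0, G3=1, G4=0 [stuck-at-0], G5=1, G6=1, G7=0, G8=0, G9=1, G10=0 → 0 — matches
  G8 inverted output: G1=1, G2=0, G3=1, G4=1, G5=1, G6=1, G7=0, G8=1 [inverted output], G9=0, G10=1 → 1 — eliminated
Only G4 stuck-at-0 reproduces the observed 0.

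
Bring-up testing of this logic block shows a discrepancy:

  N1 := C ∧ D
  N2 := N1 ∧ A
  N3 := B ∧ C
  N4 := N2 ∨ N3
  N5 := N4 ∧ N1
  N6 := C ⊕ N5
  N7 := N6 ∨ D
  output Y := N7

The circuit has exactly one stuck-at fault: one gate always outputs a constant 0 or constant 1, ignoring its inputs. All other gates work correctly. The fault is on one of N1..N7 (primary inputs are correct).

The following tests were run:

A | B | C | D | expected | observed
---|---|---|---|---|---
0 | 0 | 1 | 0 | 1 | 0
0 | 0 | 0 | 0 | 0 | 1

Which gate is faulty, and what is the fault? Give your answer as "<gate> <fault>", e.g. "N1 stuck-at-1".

Fault-free values for test 1 (A=0, B=0, C=1, D=0): N1=0, N2=0, N3=0, N4=0, N5=0, N6=1, N7=1, giving Y=1. Observed 0.
Test 1: faults giving observed 0 are {N5 stuck-at-1, N6 stuck-at-0, N7 stuck-at-0}.
Test 2 (A=0, B=0, C=0, D=0): fault-free N1=0, N2=0, N3=0, N4=0, N5=0, N6=0, N7=0 → 0; observed 1. Eliminates N6 stuck-at-0, N7 stuck-at-0.
Only N5 stuck-at-1 is consistent with every test.

N5 stuck-at-1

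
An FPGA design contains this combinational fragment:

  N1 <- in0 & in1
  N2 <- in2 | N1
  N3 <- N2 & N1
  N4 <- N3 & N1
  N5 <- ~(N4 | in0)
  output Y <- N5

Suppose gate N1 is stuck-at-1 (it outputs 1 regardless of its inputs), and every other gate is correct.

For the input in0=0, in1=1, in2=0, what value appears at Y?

0

Propagate with N1 forced: N1=1 [stuck-at-1], N2=1, N3=1, N4=1, N5=0.
So Y = 0. (Without the fault it would be 1.)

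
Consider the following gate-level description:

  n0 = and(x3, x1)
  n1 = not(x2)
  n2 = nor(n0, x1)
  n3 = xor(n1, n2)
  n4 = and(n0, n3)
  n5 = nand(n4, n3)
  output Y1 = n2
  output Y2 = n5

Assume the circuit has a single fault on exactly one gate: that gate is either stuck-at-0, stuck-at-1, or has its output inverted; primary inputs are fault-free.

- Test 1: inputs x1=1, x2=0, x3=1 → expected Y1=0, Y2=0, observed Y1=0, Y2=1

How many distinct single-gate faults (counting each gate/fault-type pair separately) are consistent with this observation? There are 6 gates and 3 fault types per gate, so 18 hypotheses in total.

10

Fault-free: n0=1, n1=1, n2=0, n3=1, n4=1, n5=0 → Y1=0, Y2=0. Observed Y1=0, Y2=1.
  n0: stuck-at-0, inverted output ✓; others ✗
  n1: stuck-at-0, inverted output ✓; others ✗
  n2: none of the 3 fault types match ✗
  n3: stuck-at-0, inverted output ✓; others ✗
  n4: stuck-at-0, inverted output ✓; others ✗
  n5: stuck-at-1, inverted output ✓; others ✗
Consistent faults: {n0 stuck-at-0, n0 inverted output, n1 stuck-at-0, n1 inverted output, n3 stuck-at-0, n3 inverted output, n4 stuck-at-0, n4 inverted output, n5 stuck-at-1, n5 inverted output} — 10 in all.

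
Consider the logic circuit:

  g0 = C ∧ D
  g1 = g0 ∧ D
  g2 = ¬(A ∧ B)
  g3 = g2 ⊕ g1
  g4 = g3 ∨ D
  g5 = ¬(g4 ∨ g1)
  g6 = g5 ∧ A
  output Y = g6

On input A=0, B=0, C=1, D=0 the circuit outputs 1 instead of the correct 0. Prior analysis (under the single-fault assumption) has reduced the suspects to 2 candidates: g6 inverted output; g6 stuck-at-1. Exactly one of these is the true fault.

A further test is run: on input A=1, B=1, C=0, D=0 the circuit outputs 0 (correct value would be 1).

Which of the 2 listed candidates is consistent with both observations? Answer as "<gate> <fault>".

g6 inverted output

Evaluate each candidate on input A=1, B=1, C=0, D=0:
  g6 inverted output: g0=0, g1=0, g2=0, g3=0, g4=0, g5=1, g6=0 [inverted output] → 0 — matches
  g6 stuck-at-1: g0=0, g1=0, g2=0, g3=0, g4=0, g5=1, g6=1 [stuck-at-1] → 1 — eliminated
Only g6 inverted output reproduces the observed 0.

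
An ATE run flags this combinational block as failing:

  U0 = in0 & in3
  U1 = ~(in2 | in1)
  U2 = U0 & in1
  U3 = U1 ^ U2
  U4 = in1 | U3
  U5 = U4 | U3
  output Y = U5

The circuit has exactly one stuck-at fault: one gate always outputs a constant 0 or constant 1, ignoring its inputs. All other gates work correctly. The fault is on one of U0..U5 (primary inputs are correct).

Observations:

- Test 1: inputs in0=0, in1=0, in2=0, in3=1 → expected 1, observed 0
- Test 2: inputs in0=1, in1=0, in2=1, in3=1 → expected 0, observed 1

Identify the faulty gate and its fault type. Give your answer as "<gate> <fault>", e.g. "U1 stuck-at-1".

U2 stuck-at-1

Fault-free values for test 1 (in0=0, in1=0, in2=0, in3=1): U0=0, U1=1, U2=0, U3=1, U4=1, U5=1, giving Y=1. Observed 0.
Test 1: faults giving observed 0 are {U1 stuck-at-0, U2 stuck-at-1, U3 stuck-at-0, U5 stuck-at-0}.
Test 2 (in0=1, in1=0, in2=1, in3=1): fault-free U0=1, U1=0, U2=0, U3=0, U4=0, U5=0 → 0; observed 1. Eliminates U1 stuck-at-0, U3 stuck-at-0, U5 stuck-at-0.
Only U2 stuck-at-1 is consistent with every test.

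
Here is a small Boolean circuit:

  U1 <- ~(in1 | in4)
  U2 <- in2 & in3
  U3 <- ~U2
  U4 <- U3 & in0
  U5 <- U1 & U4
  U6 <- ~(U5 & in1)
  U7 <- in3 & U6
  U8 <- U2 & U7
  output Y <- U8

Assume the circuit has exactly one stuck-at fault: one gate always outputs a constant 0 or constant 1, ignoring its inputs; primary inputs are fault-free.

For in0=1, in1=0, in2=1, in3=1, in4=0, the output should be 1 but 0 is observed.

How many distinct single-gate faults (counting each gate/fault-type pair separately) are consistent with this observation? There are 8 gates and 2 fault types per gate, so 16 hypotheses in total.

Fault-free: U1=1, U2=1, U3=0, U4=0, U5=0, U6=1, U7=1, U8=1 → 1. Observed 0.
  U1: none of the 2 fault types match ✗
  U2: stuck-at-0 ✓; others ✗
  U3: none of the 2 fault types match ✗
  U4: none of the 2 fault types match ✗
  U5: none of the 2 fault types match ✗
  U6: stuck-at-0 ✓; others ✗
  U7: stuck-at-0 ✓; others ✗
  U8: stuck-at-0 ✓; others ✗
Consistent faults: {U2 stuck-at-0, U6 stuck-at-0, U7 stuck-at-0, U8 stuck-at-0} — 4 in all.

4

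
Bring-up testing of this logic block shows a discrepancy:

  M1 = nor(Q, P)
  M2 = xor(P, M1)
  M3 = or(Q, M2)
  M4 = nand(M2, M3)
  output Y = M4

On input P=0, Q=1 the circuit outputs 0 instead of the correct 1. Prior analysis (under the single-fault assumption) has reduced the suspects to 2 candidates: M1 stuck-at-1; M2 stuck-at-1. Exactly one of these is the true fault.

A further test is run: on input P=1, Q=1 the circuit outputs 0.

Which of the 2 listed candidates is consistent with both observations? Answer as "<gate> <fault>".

M2 stuck-at-1

Evaluate each candidate on input P=1, Q=1:
  M1 stuck-at-1: M1=1 [stuck-at-1], M2=0, M3=1, M4=1 → 1 — eliminated
  M2 stuck-at-1: M1=0, M2=1 [stuck-at-1], M3=1, M4=0 → 0 — matches
Only M2 stuck-at-1 reproduces the observed 0.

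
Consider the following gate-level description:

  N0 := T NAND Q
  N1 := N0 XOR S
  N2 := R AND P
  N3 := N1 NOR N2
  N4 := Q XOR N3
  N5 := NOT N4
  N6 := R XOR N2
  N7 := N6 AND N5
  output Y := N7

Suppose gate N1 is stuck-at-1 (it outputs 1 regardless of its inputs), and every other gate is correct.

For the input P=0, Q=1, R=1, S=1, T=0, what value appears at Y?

Propagate with N1 forced: N0=1, N1=1 [stuck-at-1], N2=0, N3=0, N4=1, N5=0, N6=1, N7=0.
So Y = 0. (Without the fault it would be 1.)

0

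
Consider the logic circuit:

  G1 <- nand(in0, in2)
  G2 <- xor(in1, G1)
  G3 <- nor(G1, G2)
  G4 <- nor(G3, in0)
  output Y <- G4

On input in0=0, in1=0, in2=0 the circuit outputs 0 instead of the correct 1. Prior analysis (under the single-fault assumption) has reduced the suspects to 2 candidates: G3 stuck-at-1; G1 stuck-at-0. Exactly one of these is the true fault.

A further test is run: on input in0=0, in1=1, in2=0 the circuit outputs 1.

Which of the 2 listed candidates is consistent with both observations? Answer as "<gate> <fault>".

Evaluate each candidate on input in0=0, in1=1, in2=0:
  G3 stuck-at-1: G1=1, G2=0, G3=1 [stuck-at-1], G4=0 → 0 — eliminated
  G1 stuck-at-0: G1=0 [stuck-at-0], G2=1, G3=0, G4=1 → 1 — matches
Only G1 stuck-at-0 reproduces the observed 1.

G1 stuck-at-0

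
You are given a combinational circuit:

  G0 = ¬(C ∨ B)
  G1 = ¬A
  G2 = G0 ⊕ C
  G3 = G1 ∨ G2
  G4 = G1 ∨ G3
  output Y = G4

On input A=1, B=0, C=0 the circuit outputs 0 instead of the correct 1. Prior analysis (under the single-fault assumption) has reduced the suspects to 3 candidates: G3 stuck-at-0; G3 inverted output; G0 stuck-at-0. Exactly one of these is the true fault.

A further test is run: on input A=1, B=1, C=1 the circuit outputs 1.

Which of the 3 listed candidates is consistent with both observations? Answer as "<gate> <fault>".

G0 stuck-at-0

Evaluate each candidate on input A=1, B=1, C=1:
  G3 stuck-at-0: G0=0, G1=0, G2=1, G3=0 [stuck-at-0], G4=0 → 0 — eliminated
  G3 inverted output: G0=0, G1=0, G2=1, G3=0 [inverted output], G4=0 → 0 — eliminated
  G0 stuck-at-0: G0=0 [stuck-at-0], G1=0, G2=1, G3=1, G4=1 → 1 — matches
Only G0 stuck-at-0 reproduces the observed 1.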